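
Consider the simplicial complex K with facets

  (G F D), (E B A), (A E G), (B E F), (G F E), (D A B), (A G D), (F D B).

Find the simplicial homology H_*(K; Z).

H_0 ≅ Z,  H_1 = 0,  H_2 ≅ Z.

Fix the vertex order A < B < D < E < F < G and write every simplex with vertices in increasing order. Then dim K = 2 and the simplices of K are:

  0-simplices (6): A, B, D, E, F, G
  1-simplices (12): AB, AD, AE, AG, BD, BE, BF, DF, DG, EF, EG, FG
  2-simplices (8): ABD, ABE, ADG, AEG, BDF, BEF, DFG, EFG

so the chain groups are C_0 ≅ Z^6, C_1 ≅ Z^12, C_2 ≅ Z^8.

Boundary ∂_1: C_1 → C_0 maps an edge to its endpoints' difference, ∂[p,q] = q − p. For instance
  ∂BF = F − B.
The 6×12 boundary matrix has rank 5 and Smith normal form diag(1,1,1,1,1).

∂_2: C_2 → C_1 sends each 2-simplex [p,q,r] to [q,r] − [p,r] + [p,q]. For instance
  ∂AEG = EG − AG + AE,
  ∂EFG = FG − EG + EF.
The resulting 12×8 matrix has rank 7, and its Smith normal form has invariant factors (1,1,1,1,1,1,1).

Computing H_k = (kernel of ∂_k) / (image of ∂_{k+1}):

  H_0: rank C_0 − rank ∂_1 = 6 − 5 = 1, and the invariant factors of ∂_1 are all 1, so H_0 ≅ Z.
  H_1: rank ker ∂_1 − rank ∂_2 = (12 − 5) − 7 = 0, and the invariant factors of ∂_2 are all 1, so H_1 ≅ 0.
  H_2: rank ker ∂_2 − rank ∂_3 = (8 − 7) − 0 = 1, and there is no ∂_3, so H_2 ≅ Z.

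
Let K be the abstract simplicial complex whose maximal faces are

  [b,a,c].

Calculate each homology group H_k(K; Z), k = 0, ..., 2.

H_0 ≅ Z,  H_1 = 0,  H_2 = 0.

We work with the vertex ordering a < b < c. The simplices of K, each written with vertices in increasing order, are:

  0-simplices (3): a, b, c
  1-simplices (3): ab, ac, bc
  2-simplices (1): abc

so the chain groups are C_0 ≅ Z^3, C_1 ≅ Z^3, C_2 ≅ Z^1.

Boundary ∂_1: C_1 → C_0 maps an edge to its endpoints' difference, ∂[p,q] = q − p. For instance
  ∂bc = c − b.
This gives a 3×3 integer matrix of rank 2; reducing to Smith normal form yields diagonal entries (1,1).

∂_2: C_2 → C_1 sends each 2-simplex [p,q,r] to [q,r] − [p,r] + [p,q]. For instance
  ∂abc = bc − ac + ab.
This gives a 3×1 integer matrix of rank 1; reducing to Smith normal form yields diagonal entries (1).

Now H_k = ker ∂_k / im ∂_{k+1}, so:

  H_0: rank C_0 − rank ∂_1 = 3 − 2 = 1, and the invariant factors of ∂_1 are all 1, so H_0 ≅ Z.
  H_1: rank ker ∂_1 − rank ∂_2 = (3 − 2) − 1 = 0, and the invariant factors of ∂_2 are all 1, so H_1 ≅ 0.
  H_2: rank ker ∂_2 − rank ∂_3 = (1 − 1) − 0 = 0, and there is no ∂_3, so H_2 ≅ 0.

(K is a triangulation of the 2-simplex.)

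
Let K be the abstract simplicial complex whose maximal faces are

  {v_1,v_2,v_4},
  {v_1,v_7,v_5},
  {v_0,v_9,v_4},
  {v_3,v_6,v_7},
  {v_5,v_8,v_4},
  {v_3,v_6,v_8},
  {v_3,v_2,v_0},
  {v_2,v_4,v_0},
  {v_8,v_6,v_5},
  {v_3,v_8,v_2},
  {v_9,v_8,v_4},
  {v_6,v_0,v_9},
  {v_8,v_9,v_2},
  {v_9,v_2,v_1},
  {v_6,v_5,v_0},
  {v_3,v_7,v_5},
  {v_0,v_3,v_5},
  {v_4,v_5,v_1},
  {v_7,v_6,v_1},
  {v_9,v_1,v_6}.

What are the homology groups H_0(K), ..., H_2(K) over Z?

We work with the vertex ordering v_0 < v_1 < v_2 < v_3 < v_4 < v_5 < v_6 < v_7 < v_8 < v_9. The simplices of K, each written with vertices in increasing order, are:

  0-simplices (10): [v_0], [v_1], [v_2], [v_3], [v_4], [v_5], [v_6], [v_7], [v_8], [v_9]
  1-simplices (30): (30 of them)
  2-simplices (20): (20 of them)

giving chain groups C_0 ≅ Z^10, C_1 ≅ Z^30, C_2 ≅ Z^20.

∂_1: C_1 → C_0 is given by ∂[p,q] = [q] − [p]. For instance
  ∂[v_0,v_6] = [v_6] − [v_0].
The 10×30 boundary matrix has rank 9 and Smith normal form diag(1,1,1,1,1,1,1,1,1).

∂_2: C_2 → C_1 sends each 2-simplex [p,q,r] to [q,r] − [p,r] + [p,q]. For instance
  ∂[v_0,v_4,v_9] = [v_4,v_9] − [v_0,v_9] + [v_0,v_4],
  ∂[v_1,v_6,v_7] = [v_6,v_7] − [v_1,v_7] + [v_1,v_6].
The resulting 30×20 matrix has rank 20, and its Smith normal form has invariant factors (1,1,1,1,1,1,1,1,1,1,1,1,1,1,1,1,1,1,1,2).

Reading off H_k = ker ∂_k / im ∂_{k+1}:

  H_0: rank C_0 − rank ∂_1 = 10 − 9 = 1, and the invariant factors of ∂_1 are all 1, so H_0 ≅ Z.
  H_1: rank ker ∂_1 − rank ∂_2 = (30 − 9) − 20 = 1, and ∂_2 has invariant factor 2 > 1, so H_1 ≅ Z ⊕ Z_2.
  H_2: rank ker ∂_2 − rank ∂_3 = (20 − 20) − 0 = 0, and there is no ∂_3, so H_2 ≅ 0.

As a check, the Euler characteristic is 10 − 30 + 20 = 0, which agrees with 1 − 1 + 0 = 0.

H_0 ≅ Z,  H_1 ≅ Z ⊕ Z_2,  H_2 = 0.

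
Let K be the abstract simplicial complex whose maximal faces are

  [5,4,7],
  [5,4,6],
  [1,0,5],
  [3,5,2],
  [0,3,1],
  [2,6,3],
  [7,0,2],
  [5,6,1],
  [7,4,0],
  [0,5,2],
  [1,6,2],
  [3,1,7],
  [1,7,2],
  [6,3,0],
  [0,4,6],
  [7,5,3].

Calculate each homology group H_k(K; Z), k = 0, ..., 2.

Fix the vertex order 0 < 1 < 2 < 3 < 4 < 5 < 6 < 7 and write every simplex with vertices in increasing order. Then dim K = 2 and the simplices of K are:

  0-simplices (8): [0], [1], [2], [3], [4], [5], [6], [7]
  1-simplices (24): (24 of them)
  2-simplices (16): [0,1,3], [0,1,5], [0,2,5], [0,2,7], [0,3,6], [0,4,6], [0,4,7], [1,2,6], [1,2,7], [1,3,7], [1,5,6], [2,3,5], [2,3,6], [3,5,7], [4,5,6], [4,5,7]

giving chain groups C_0 ≅ Z^8, C_1 ≅ Z^24, C_2 ≅ Z^16.

∂_1: C_1 → C_0 is given by ∂[p,q] = [q] − [p]. For instance
  ∂[2,5] = [5] − [2].
This gives a 8×24 integer matrix of rank 7; reducing to Smith normal form yields diagonal entries (1,1,1,1,1,1,1).

The boundary map ∂_2: C_2 → C_1 maps a triangle to the signed sum of its edges. For instance
  ∂[0,2,5] = [2,5] − [0,5] + [0,2],
  ∂[2,3,5] = [3,5] − [2,5] + [2,3].
As a 24×16 matrix over Z this has rank 15, with invariant factors (1,1,1,1,1,1,1,1,1,1,1,1,1,1,1).

From H_k ≅ ker(∂_k) / im(∂_{k+1}) we obtain:

  H_0: rank C_0 − rank ∂_1 = 8 − 7 = 1, and the invariant factors of ∂_1 are all 1, so H_0 ≅ Z.
  H_1: rank ker ∂_1 − rank ∂_2 = (24 − 7) − 15 = 2, and the invariant factors of ∂_2 are all 1, so H_1 ≅ Z^2.
  H_2: rank ker ∂_2 − rank ∂_3 = (16 − 15) − 0 = 1, and there is no ∂_3, so H_2 ≅ Z.

As a check, the Euler characteristic is 8 − 24 + 16 = 0, which agrees with 1 − 2 + 1 = 0.

H_0 = Z,  H_1 = Z^2,  H_2 = Z.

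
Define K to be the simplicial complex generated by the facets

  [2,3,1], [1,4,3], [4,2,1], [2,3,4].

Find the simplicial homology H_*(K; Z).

Fix the vertex order 1 < 2 < 3 < 4 and write every simplex with vertices in increasing order. Then dim K = 2 and the simplices of K are:

  0-simplices (4): [1], [2], [3], [4]
  1-simplices (6): [1,2], [1,3], [1,4], [2,3], [2,4], [3,4]
  2-simplices (4): [1,2,3], [1,2,4], [1,3,4], [2,3,4]

so the chain groups are C_0 ≅ Z^4, C_1 ≅ Z^6, C_2 ≅ Z^4.

Boundary ∂_1: C_1 → C_0 sends each edge [p,q] (with p < q) to q − p. For instance
  ∂[2,3] = [3] − [2].
This gives a 4×6 integer matrix of rank 3; reducing to Smith normal form yields diagonal entries (1,1,1).

Boundary ∂_2: C_2 → C_1 acts by ∂[p,q,r] = [q,r] − [p,r] + [p,q]. For instance
  ∂[1,3,4] = [3,4] − [1,4] + [1,3],
  ∂[1,2,3] = [2,3] − [1,3] + [1,2].
As a 6×4 matrix over Z this has rank 3, with invariant factors (1,1,1).

Now H_k = ker ∂_k / im ∂_{k+1}, so:

  H_0: rank C_0 − rank ∂_1 = 4 − 3 = 1, and the invariant factors of ∂_1 are all 1, so H_0 = Z.
  H_1: rank ker ∂_1 − rank ∂_2 = (6 − 3) − 3 = 0, and the invariant factors of ∂_2 are all 1, so H_1 = 0.
  H_2: rank ker ∂_2 − rank ∂_3 = (4 − 3) − 0 = 1, and there is no ∂_3, so H_2 = Z.

As a check, the Euler characteristic is 4 − 6 + 4 = 2, which agrees with 1 − 0 + 1 = 2.

H_0 ≅ Z,  H_1 = 0,  H_2 ≅ Z.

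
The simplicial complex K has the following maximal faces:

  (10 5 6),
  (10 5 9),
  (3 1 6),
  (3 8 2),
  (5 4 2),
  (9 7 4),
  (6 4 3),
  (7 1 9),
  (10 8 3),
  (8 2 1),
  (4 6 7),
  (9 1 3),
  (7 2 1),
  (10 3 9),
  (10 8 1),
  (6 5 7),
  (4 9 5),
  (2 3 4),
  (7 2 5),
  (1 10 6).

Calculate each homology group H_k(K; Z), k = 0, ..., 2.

H_0 = Z,  H_1 = Z ⊕ Z/2Z,  H_2 = 0.

Take the total order 1 < 2 < 3 < 4 < 5 < 6 < 7 < 8 < 9 < 10 on the vertex set. Then K (dimension 2) consists of the simplices:

  0-simplices (10): [1], [2], [3], [4], [5], [6], [7], [8], [9], [10]
  1-simplices (30): (30 of them)
  2-simplices (20): (20 of them)

giving chain groups C_0 ≅ Z^10, C_1 ≅ Z^30, C_2 ≅ Z^20.

Boundary ∂_1: C_1 → C_0 sends each edge [p,q] (with p < q) to q − p. For instance
  ∂[3,8] = [8] − [3].
This gives a 10×30 integer matrix of rank 9; reducing to Smith normal form yields diagonal entries (1,1,1,1,1,1,1,1,1).

Boundary ∂_2: C_2 → C_1 sends each 2-simplex [p,q,r] to [q,r] − [p,r] + [p,q]. For instance
  ∂[2,3,8] = [3,8] − [2,8] + [2,3],
  ∂[1,3,9] = [3,9] − [1,9] + [1,3].
The resulting 30×20 matrix has rank 20, and its Smith normal form has invariant factors (1,1,1,1,1,1,1,1,1,1,1,1,1,1,1,1,1,1,1,2).

From H_k ≅ ker(∂_k) / im(∂_{k+1}) we obtain:

  H_0: rank C_0 − rank ∂_1 = 10 − 9 = 1, and the invariant factors of ∂_1 are all 1, so H_0 = Z.
  H_1: rank ker ∂_1 − rank ∂_2 = (30 − 9) − 20 = 1, and ∂_2 has invariant factor 2 > 1, so H_1 = Z ⊕ Z/2Z.
  H_2: rank ker ∂_2 − rank ∂_3 = (20 − 20) − 0 = 0, and there is no ∂_3, so H_2 = 0.

As a check, the Euler characteristic is 10 − 30 + 20 = 0, which agrees with 1 − 1 + 0 = 0.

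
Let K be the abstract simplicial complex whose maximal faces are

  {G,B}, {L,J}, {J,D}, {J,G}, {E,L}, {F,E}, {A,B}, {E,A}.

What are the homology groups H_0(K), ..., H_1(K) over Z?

H_0 ≅ Z,  H_1 ≅ Z.

Take the total order A < B < D < E < F < G < J < L on the vertex set. Then K (dimension 1) consists of the simplices:

  0-simplices (8): A, B, D, E, F, G, J, L
  1-simplices (8): AB, AE, BG, DJ, EF, EL, GJ, JL

Hence C_0 ≅ Z^8, C_1 ≅ Z^8.

∂_1: C_1 → C_0 maps an edge to its endpoints' difference, ∂[p,q] = q − p.
The resulting 8×8 matrix has rank 7, and its Smith normal form has invariant factors (1,1,1,1,1,1,1).

Reading off H_k = ker ∂_k / im ∂_{k+1}:

  H_0: rank C_0 − rank ∂_1 = 8 − 7 = 1, and the invariant factors of ∂_1 are all 1, so H_0 = Z.
  H_1: rank ker ∂_1 − rank ∂_2 = (8 − 7) − 0 = 1, and there is no ∂_2, so H_1 = Z.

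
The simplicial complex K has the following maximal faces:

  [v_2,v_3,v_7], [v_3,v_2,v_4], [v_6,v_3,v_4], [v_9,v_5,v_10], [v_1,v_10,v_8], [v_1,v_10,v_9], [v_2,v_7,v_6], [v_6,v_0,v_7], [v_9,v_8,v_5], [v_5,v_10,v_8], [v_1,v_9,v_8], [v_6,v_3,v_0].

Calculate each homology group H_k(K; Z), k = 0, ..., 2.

We work with the vertex ordering v_0 < v_1 < v_2 < v_3 < v_4 < v_5 < v_6 < v_7 < v_8 < v_9 < v_10. The simplices of K, each written with vertices in increasing order, are:

  0-simplices (11): [v_0], [v_1], [v_2], [v_3], [v_4], [v_5], [v_6], [v_7], [v_8], [v_9], [v_10]
  1-simplices (21): (21 of them)
  2-simplices (12): (12 of them)

giving chain groups C_0 ≅ Z^11, C_1 ≅ Z^21, C_2 ≅ Z^12.

The boundary map ∂_1: C_1 → C_0 is given by ∂[p,q] = [q] − [p].
The resulting 11×21 matrix has rank 9, and its Smith normal form has invariant factors (1,1,1,1,1,1,1,1,1).

Boundary ∂_2: C_2 → C_1 sends each 2-simplex [p,q,r] to [q,r] − [p,r] + [p,q]. For instance
  ∂[v_5,v_8,v_10] = [v_8,v_10] − [v_5,v_10] + [v_5,v_8],
  ∂[v_5,v_9,v_10] = [v_9,v_10] − [v_5,v_10] + [v_5,v_9].
The resulting 21×12 matrix has rank 11, and its Smith normal form has invariant factors (1,1,1,1,1,1,1,1,1,1,1).

From H_k ≅ ker(∂_k) / im(∂_{k+1}) we obtain:

  H_0: rank C_0 − rank ∂_1 = 11 − 9 = 2, and the invariant factors of ∂_1 are all 1, so H_0 ≅ Z^2.
  H_1: rank ker ∂_1 − rank ∂_2 = (21 − 9) − 11 = 1, and the invariant factors of ∂_2 are all 1, so H_1 ≅ Z.
  H_2: rank ker ∂_2 − rank ∂_3 = (12 − 11) − 0 = 1, and there is no ∂_3, so H_2 ≅ Z.

As a check, the Euler characteristic is 11 − 21 + 12 = 2, which agrees with 2 − 1 + 1 = 2.

H_0 = Z^2,  H_1 = Z,  H_2 = Z.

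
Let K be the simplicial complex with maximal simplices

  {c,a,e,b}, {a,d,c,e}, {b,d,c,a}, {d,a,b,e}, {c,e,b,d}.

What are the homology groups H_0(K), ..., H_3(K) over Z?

Order the vertices as a < b < c < d < e. Listing each simplex with vertices in this order, K has dimension 3 with simplices:

  0-simplices (5): a, b, c, d, e
  1-simplices (10): ab, ac, ad, ae, bc, bd, be, cd, ce, de
  2-simplices (10): abc, abd, abe, acd, ace, ade, bcd, bce, bde, cde
  3-simplices (5): abcd, abce, abde, acde, bcde

so the chain groups are C_0 ≅ Z^5, C_1 ≅ Z^10, C_2 ≅ Z^10, C_3 ≅ Z^5.

∂_1: C_1 → C_0 maps an edge to its endpoints' difference, ∂[p,q] = q − p.
The 5×10 boundary matrix has rank 4 and Smith normal form diag(1,1,1,1).

Boundary ∂_2: C_2 → C_1 maps a triangle to the signed sum of its edges. For instance
  ∂cde = de − ce + cd,
  ∂bce = ce − be + bc.
As a 10×10 matrix over Z this has rank 6, with invariant factors (1,1,1,1,1,1).

Boundary ∂_3: C_3 → C_2 sends each 3-simplex σ to the alternating sum Σ_i (−1)^i (σ with its i-th vertex removed). For instance
  ∂abcd = bcd − acd + abd − abc,
  ∂abde = bde − ade + abe − abd.
As a 10×5 matrix over Z this has rank 4, with invariant factors (1,1,1,1).

Now H_k = ker ∂_k / im ∂_{k+1}, so:

  H_0: rank C_0 − rank ∂_1 = 5 − 4 = 1, and the invariant factors of ∂_1 are all 1, so H_0 = Z.
  H_1: rank ker ∂_1 − rank ∂_2 = (10 − 4) − 6 = 0, and the invariant factors of ∂_2 are all 1, so H_1 = 0.
  H_2: rank ker ∂_2 − rank ∂_3 = (10 − 6) − 4 = 0, and the invariant factors of ∂_3 are all 1, so H_2 = 0.
  H_3: rank ker ∂_3 − rank ∂_4 = (5 − 4) − 0 = 1, and there is no ∂_4, so H_3 = Z.

H_0 = Z,  H_1 = 0,  H_2 = 0,  H_3 = Z.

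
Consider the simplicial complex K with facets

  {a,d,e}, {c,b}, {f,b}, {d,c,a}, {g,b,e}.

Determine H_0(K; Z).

H_0 = Z.

We work with the vertex ordering a < b < c < d < e < f < g. The simplices of K, each written with vertices in increasing order, are:

  0-simplices (7): a, b, c, d, e, f, g
  1-simplices (10): ac, ad, ae, bc, be, bf, bg, cd, de, eg
  2-simplices (3): acd, ade, beg

giving chain groups C_0 ≅ Z^7, C_1 ≅ Z^10, C_2 ≅ Z^3.

Boundary ∂_1: C_1 → C_0 sends each edge [p,q] (with p < q) to q − p.
As a 7×10 matrix over Z this has rank 6, with invariant factors (1,1,1,1,1,1).

Boundary ∂_2: C_2 → C_1 sends each 2-simplex [p,q,r] to [q,r] − [p,r] + [p,q]. For instance
  ∂beg = eg − bg + be,
  ∂acd = cd − ad + ac.
This gives a 10×3 integer matrix of rank 3; reducing to Smith normal form yields diagonal entries (1,1,1).

Reading off H_k = ker ∂_k / im ∂_{k+1}:

  H_0: rank C_0 − rank ∂_1 = 7 − 6 = 1, and the invariant factors of ∂_1 are all 1, so H_0 = Z.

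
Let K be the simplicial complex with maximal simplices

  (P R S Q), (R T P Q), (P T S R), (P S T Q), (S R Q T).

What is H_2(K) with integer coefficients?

Fix the vertex order P < Q < R < S < T and write every simplex with vertices in increasing order. Then dim K = 3 and the simplices of K are:

  0-simplices (5): P, Q, R, S, T
  1-simplices (10): PQ, PR, PS, PT, QR, QS, QT, RS, RT, ST
  2-simplices (10): PQR, PQS, PQT, PRS, PRT, PST, QRS, QRT, QST, RST
  3-simplices (5): PQRS, PQRT, PQST, PRST, QRST

so the chain groups are C_0 ≅ Z^5, C_1 ≅ Z^10, C_2 ≅ Z^10, C_3 ≅ Z^5.

∂_1: C_1 → C_0 is given by ∂[p,q] = [q] − [p]. For instance
  ∂QS = S − Q.
As a 5×10 matrix over Z this has rank 4, with invariant factors (1,1,1,1).

∂_2: C_2 → C_1 sends each 2-simplex [p,q,r] to [q,r] − [p,r] + [p,q]. For instance
  ∂PQT = QT − PT + PQ,
  ∂QST = ST − QT + QS.
The 10×10 boundary matrix has rank 6 and Smith normal form diag(1,1,1,1,1,1).

The boundary map ∂_3: C_3 → C_2 sends each 3-simplex σ to the alternating sum Σ_i (−1)^i (σ with its i-th vertex removed). For instance
  ∂PQRT = QRT − PRT + PQT − PQR,
  ∂PRST = RST − PST + PRT − PRS.
This gives a 10×5 integer matrix of rank 4; reducing to Smith normal form yields diagonal entries (1,1,1,1).

Reading off H_k = ker ∂_k / im ∂_{k+1}:

  H_2: rank ker ∂_2 − rank ∂_3 = (10 − 6) − 4 = 0, and the invariant factors of ∂_3 are all 1, so H_2 ≅ 0.

H_2 ≅ 0.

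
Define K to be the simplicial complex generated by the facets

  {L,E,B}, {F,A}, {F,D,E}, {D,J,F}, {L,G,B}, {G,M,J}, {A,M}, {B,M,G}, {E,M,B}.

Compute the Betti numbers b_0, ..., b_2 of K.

b_0 = 1, b_1 = 2, b_2 = 0.

Fix the vertex order A < B < D < E < F < G < J < L < M and write every simplex with vertices in increasing order. Then dim K = 2 and the simplices of K are:

  0-simplices (9): A, B, D, E, F, G, J, L, M
  1-simplices (17): AF, AM, BE, BG, BL, BM, DE, DF, DJ, EF, EL, EM, FJ, GJ, GL, GM, JM
  2-simplices (7): BEL, BEM, BGL, BGM, DEF, DFJ, GJM

giving chain groups C_0 ≅ Z^9, C_1 ≅ Z^17, C_2 ≅ Z^7.

∂_1: C_1 → C_0 sends each edge [p,q] (with p < q) to q − p.
This gives a 9×17 integer matrix of rank 8; reducing to Smith normal form yields diagonal entries (1,1,1,1,1,1,1,1).

∂_2: C_2 → C_1 maps a triangle to the signed sum of its edges. For instance
  ∂DEF = EF − DF + DE,
  ∂DFJ = FJ − DJ + DF.
The 17×7 boundary matrix has rank 7 and Smith normal form diag(1,1,1,1,1,1,1).

From H_k ≅ ker(∂_k) / im(∂_{k+1}) we obtain:

  H_0: rank C_0 − rank ∂_1 = 9 − 8 = 1, and the invariant factors of ∂_1 are all 1, so H_0 ≅ Z.
  H_1: rank ker ∂_1 − rank ∂_2 = (17 − 8) − 7 = 2, and the invariant factors of ∂_2 are all 1, so H_1 ≅ Z^2.
  H_2: rank ker ∂_2 − rank ∂_3 = (7 − 7) − 0 = 0, and there is no ∂_3, so H_2 ≅ 0.

As a check, the Euler characteristic is 9 − 17 + 7 = -1, which agrees with 1 − 2 + 0 = -1.

Hence the Betti numbers are b_0 = 1, b_1 = 2, b_2 = 0.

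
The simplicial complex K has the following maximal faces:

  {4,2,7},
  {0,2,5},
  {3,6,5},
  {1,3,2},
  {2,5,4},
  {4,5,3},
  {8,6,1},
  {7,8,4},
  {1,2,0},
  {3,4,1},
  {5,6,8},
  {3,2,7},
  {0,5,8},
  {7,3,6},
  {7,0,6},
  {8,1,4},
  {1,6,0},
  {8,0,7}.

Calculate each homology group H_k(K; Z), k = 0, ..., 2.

We work with the vertex ordering 0 < 1 < 2 < 3 < 4 < 5 < 6 < 7 < 8. The simplices of K, each written with vertices in increasing order, are:

  0-simplices (9): [0], [1], [2], [3], [4], [5], [6], [7], [8]
  1-simplices (27): (27 of them)
  2-simplices (18): [0,1,2], [0,1,6], [0,2,5], [0,5,8], [0,6,7], [0,7,8], [1,2,3], [1,3,4], [1,4,8], [1,6,8], [2,3,7], [2,4,5], [2,4,7], [3,4,5], [3,5,6], [3,6,7], [4,7,8], [5,6,8]

so the chain groups are C_0 ≅ Z^9, C_1 ≅ Z^27, C_2 ≅ Z^18.

Boundary ∂_1: C_1 → C_0 sends each edge [p,q] (with p < q) to q − p. For instance
  ∂[0,7] = [7] − [0].
As a 9×27 matrix over Z this has rank 8, with invariant factors (1,1,1,1,1,1,1,1).

The boundary map ∂_2: C_2 → C_1 acts by ∂[p,q,r] = [q,r] − [p,r] + [p,q]. For instance
  ∂[0,1,2] = [1,2] − [0,2] + [0,1],
  ∂[3,4,5] = [4,5] − [3,5] + [3,4].
The 27×18 boundary matrix has rank 18 and Smith normal form diag(1,1,1,1,1,1,1,1,1,1,1,1,1,1,1,1,1,2).

From H_k ≅ ker(∂_k) / im(∂_{k+1}) we obtain:

  H_0: rank C_0 − rank ∂_1 = 9 − 8 = 1, and the invariant factors of ∂_1 are all 1, so H_0 ≅ Z.
  H_1: rank ker ∂_1 − rank ∂_2 = (27 − 8) − 18 = 1, and ∂_2 has invariant factor 2 > 1, so H_1 ≅ Z ⊕ Z/2.
  H_2: rank ker ∂_2 − rank ∂_3 = (18 − 18) − 0 = 0, and there is no ∂_3, so H_2 ≅ 0.

As a check, the Euler characteristic is 9 − 27 + 18 = 0, which agrees with 1 − 1 + 0 = 0.

H_0 = Z,  H_1 = Z ⊕ Z/2,  H_2 = 0.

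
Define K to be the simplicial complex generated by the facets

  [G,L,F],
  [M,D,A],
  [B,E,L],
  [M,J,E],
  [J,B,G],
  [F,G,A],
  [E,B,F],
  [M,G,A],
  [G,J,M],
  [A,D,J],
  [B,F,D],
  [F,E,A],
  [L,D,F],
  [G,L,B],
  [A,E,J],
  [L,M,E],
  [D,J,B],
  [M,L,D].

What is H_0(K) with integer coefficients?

H_0 ≅ Z.

Take the total order A < B < D < E < F < G < J < L < M on the vertex set. Then K (dimension 2) consists of the simplices:

  0-simplices (9): A, B, D, E, F, G, J, L, M
  1-simplices (27): AD, AE, AF, AG, AJ, AM, BD, BE, BF, BG, BJ, BL, DF, DJ, DL, DM, EF, EJ, EL, EM, FG, FL, GJ, GL, GM, JM, LM
  2-simplices (18): ADJ, ADM, AEF, AEJ, AFG, AGM, BDF, BDJ, BEF, BEL, BGJ, BGL, DFL, DLM, EJM, ELM, FGL, GJM

so the chain groups are C_0 ≅ Z^9, C_1 ≅ Z^27, C_2 ≅ Z^18.

Boundary ∂_1: C_1 → C_0 sends each edge [p,q] (with p < q) to q − p. For instance
  ∂BE = E − B.
This gives a 9×27 integer matrix of rank 8; reducing to Smith normal form yields diagonal entries (1,1,1,1,1,1,1,1).

∂_2: C_2 → C_1 sends each 2-simplex [p,q,r] to [q,r] − [p,r] + [p,q]. For instance
  ∂BGJ = GJ − BJ + BG,
  ∂EJM = JM − EM + EJ.
The resulting 27×18 matrix has rank 18, and its Smith normal form has invariant factors (1,1,1,1,1,1,1,1,1,1,1,1,1,1,1,1,1,2).

From H_k ≅ ker(∂_k) / im(∂_{k+1}) we obtain:

  H_0: rank C_0 − rank ∂_1 = 9 − 8 = 1, and the invariant factors of ∂_1 are all 1, so H_0 = Z.

(K is a triangulation of the Klein bottle.)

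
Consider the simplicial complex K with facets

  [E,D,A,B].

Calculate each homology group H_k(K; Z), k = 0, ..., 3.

Fix the vertex order A < B < D < E and write every simplex with vertices in increasing order. Then dim K = 3 and the simplices of K are:

  0-simplices (4): A, B, D, E
  1-simplices (6): AB, AD, AE, BD, BE, DE
  2-simplices (4): ABD, ABE, ADE, BDE
  3-simplices (1): ABDE

Hence C_0 ≅ Z^4, C_1 ≅ Z^6, C_2 ≅ Z^4, C_3 ≅ Z^1.

Boundary ∂_1: C_1 → C_0 sends each edge [p,q] (with p < q) to q − p.
As a 4×6 matrix over Z this has rank 3, with invariant factors (1,1,1).

∂_2: C_2 → C_1 sends each 2-simplex [p,q,r] to [q,r] − [p,r] + [p,q]. For instance
  ∂ABD = BD − AD + AB,
  ∂ABE = BE − AE + AB.
This gives a 6×4 integer matrix of rank 3; reducing to Smith normal form yields diagonal entries (1,1,1).

Boundary ∂_3: C_3 → C_2 sends each 3-simplex σ to the alternating sum Σ_i (−1)^i (σ with its i-th vertex removed). For instance
  ∂ABDE = BDE − ADE + ABE − ABD.
This gives a 4×1 integer matrix of rank 1; reducing to Smith normal form yields diagonal entries (1).

Computing H_k = (kernel of ∂_k) / (image of ∂_{k+1}):

  H_0: rank C_0 − rank ∂_1 = 4 − 3 = 1, and the invariant factors of ∂_1 are all 1, so H_0 = Z.
  H_1: rank ker ∂_1 − rank ∂_2 = (6 − 3) − 3 = 0, and the invariant factors of ∂_2 are all 1, so H_1 = 0.
  H_2: rank ker ∂_2 − rank ∂_3 = (4 − 3) − 1 = 0, and the invariant factors of ∂_3 are all 1, so H_2 = 0.
  H_3: rank ker ∂_3 − rank ∂_4 = (1 − 1) − 0 = 0, and there is no ∂_4, so H_3 = 0.

As a check, the Euler characteristic is 4 − 6 + 4 − 1 = 1, which agrees with 1 − 0 + 0 − 0 = 1.

H_0 = Z,  H_1 = 0,  H_2 = 0,  H_3 = 0.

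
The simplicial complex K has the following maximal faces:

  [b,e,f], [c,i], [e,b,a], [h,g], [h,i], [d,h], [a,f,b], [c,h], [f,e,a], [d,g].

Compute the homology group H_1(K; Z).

Fix the vertex order a < b < c < d < e < f < g < h < i and write every simplex with vertices in increasing order. Then dim K = 2 and the simplices of K are:

  0-simplices (9): a, b, c, d, e, f, g, h, i
  1-simplices (12): ab, ae, af, be, bf, ch, ci, dg, dh, ef, gh, hi
  2-simplices (4): abe, abf, aef, bef

Hence C_0 ≅ Z^9, C_1 ≅ Z^12, C_2 ≅ Z^4.

∂_1: C_1 → C_0 is given by ∂[p,q] = [q] − [p]. For instance
  ∂hi = i − h.
As a 9×12 matrix over Z this has rank 7, with invariant factors (1,1,1,1,1,1,1).

Boundary ∂_2: C_2 → C_1 sends each 2-simplex [p,q,r] to [q,r] − [p,r] + [p,q]. For instance
  ∂abe = be − ae + ab,
  ∂abf = bf − af + ab.
As a 12×4 matrix over Z this has rank 3, with invariant factors (1,1,1).

Now H_k = ker ∂_k / im ∂_{k+1}, so:

  H_1: rank ker ∂_1 − rank ∂_2 = (12 − 7) − 3 = 2, and the invariant factors of ∂_2 are all 1, so H_1 = Z^2.

H_1 = Z^2.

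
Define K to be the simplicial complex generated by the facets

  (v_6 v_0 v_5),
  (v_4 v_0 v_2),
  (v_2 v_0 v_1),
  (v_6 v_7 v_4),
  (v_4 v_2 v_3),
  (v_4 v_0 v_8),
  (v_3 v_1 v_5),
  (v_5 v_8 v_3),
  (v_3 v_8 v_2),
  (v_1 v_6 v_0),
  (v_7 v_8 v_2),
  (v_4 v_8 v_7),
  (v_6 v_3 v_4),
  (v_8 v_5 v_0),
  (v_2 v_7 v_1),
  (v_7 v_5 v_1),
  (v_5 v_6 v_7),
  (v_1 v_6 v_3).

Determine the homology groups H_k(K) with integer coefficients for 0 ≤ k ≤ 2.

Order the vertices as v_0 < v_1 < v_2 < v_3 < v_4 < v_5 < v_6 < v_7 < v_8. Listing each simplex with vertices in this order, K has dimension 2 with simplices:

  0-simplices (9): [v_0], [v_1], [v_2], [v_3], [v_4], [v_5], [v_6], [v_7], [v_8]
  1-simplices (27): (27 of them)
  2-simplices (18): (18 of them)

so the chain groups are C_0 ≅ Z^9, C_1 ≅ Z^27, C_2 ≅ Z^18.

∂_1: C_1 → C_0 sends each edge [p,q] (with p < q) to q − p.
The resulting 9×27 matrix has rank 8, and its Smith normal form has invariant factors (1,1,1,1,1,1,1,1).

∂_2: C_2 → C_1 acts by ∂[p,q,r] = [q,r] − [p,r] + [p,q]. For instance
  ∂[v_0,v_1,v_6] = [v_1,v_6] − [v_0,v_6] + [v_0,v_1],
  ∂[v_5,v_6,v_7] = [v_6,v_7] − [v_5,v_7] + [v_5,v_6].
The 27×18 boundary matrix has rank 18 and Smith normal form diag(1,1,1,1,1,1,1,1,1,1,1,1,1,1,1,1,1,2).

Computing H_k = (kernel of ∂_k) / (image of ∂_{k+1}):

  H_0: rank C_0 − rank ∂_1 = 9 − 8 = 1, and the invariant factors of ∂_1 are all 1, so H_0 ≅ Z.
  H_1: rank ker ∂_1 − rank ∂_2 = (27 − 8) − 18 = 1, and ∂_2 has invariant factor 2 > 1, so H_1 ≅ Z ⊕ Z/2Z.
  H_2: rank ker ∂_2 − rank ∂_3 = (18 − 18) − 0 = 0, and there is no ∂_3, so H_2 ≅ 0.

H_0 ≅ Z,  H_1 ≅ Z ⊕ Z/2Z,  H_2 = 0.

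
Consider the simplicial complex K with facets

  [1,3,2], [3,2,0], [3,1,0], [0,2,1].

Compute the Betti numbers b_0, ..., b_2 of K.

b_0 = 1, b_1 = 0, b_2 = 1.

Order the vertices as 0 < 1 < 2 < 3. Listing each simplex with vertices in this order, K has dimension 2 with simplices:

  0-simplices (4): [0], [1], [2], [3]
  1-simplices (6): [0,1], [0,2], [0,3], [1,2], [1,3], [2,3]
  2-simplices (4): [0,1,2], [0,1,3], [0,2,3], [1,2,3]

giving chain groups C_0 ≅ Z^4, C_1 ≅ Z^6, C_2 ≅ Z^4.

Boundary ∂_1: C_1 → C_0 maps an edge to its endpoints' difference, ∂[p,q] = q − p.
The 4×6 boundary matrix has rank 3 and Smith normal form diag(1,1,1).

∂_2: C_2 → C_1 maps a triangle to the signed sum of its edges. For instance
  ∂[1,2,3] = [2,3] − [1,3] + [1,2],
  ∂[0,1,2] = [1,2] − [0,2] + [0,1].
The resulting 6×4 matrix has rank 3, and its Smith normal form has invariant factors (1,1,1).

From H_k ≅ ker(∂_k) / im(∂_{k+1}) we obtain:

  H_0: rank C_0 − rank ∂_1 = 4 − 3 = 1, and the invariant factors of ∂_1 are all 1, so H_0 ≅ Z.
  H_1: rank ker ∂_1 − rank ∂_2 = (6 − 3) − 3 = 0, and the invariant factors of ∂_2 are all 1, so H_1 ≅ 0.
  H_2: rank ker ∂_2 − rank ∂_3 = (4 − 3) − 0 = 1, and there is no ∂_3, so H_2 ≅ Z.

As a check, the Euler characteristic is 4 − 6 + 4 = 2, which agrees with 1 − 0 + 1 = 2.

Hence the Betti numbers are b_0 = 1, b_1 = 0, b_2 = 1.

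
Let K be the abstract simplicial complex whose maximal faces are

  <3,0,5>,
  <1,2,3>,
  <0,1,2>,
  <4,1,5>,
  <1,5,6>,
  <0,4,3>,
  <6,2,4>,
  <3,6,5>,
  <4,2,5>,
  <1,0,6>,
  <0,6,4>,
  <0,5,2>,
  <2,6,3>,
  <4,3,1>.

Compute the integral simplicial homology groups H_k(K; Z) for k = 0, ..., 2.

H_0 ≅ Z,  H_1 ≅ Z^2,  H_2 ≅ Z.

K has 7 vertices, 21 edges, 14 triangles.
rank ∂_0 = 0, rank ∂_1 = 6 ⇒ b_0 = 7 − 0 − 6 = 1; all invariant factors of ∂_1 are 1 so no torsion. So H_0 ≅ Z.
rank ∂_1 = 6, rank ∂_2 = 13 ⇒ b_1 = 21 − 6 − 13 = 2; all invariant factors of ∂_2 are 1 so no torsion. So H_1 ≅ Z^2.
rank ∂_2 = 13, rank ∂_3 = 0 ⇒ b_2 = 14 − 13 − 0 = 1. So H_2 ≅ Z.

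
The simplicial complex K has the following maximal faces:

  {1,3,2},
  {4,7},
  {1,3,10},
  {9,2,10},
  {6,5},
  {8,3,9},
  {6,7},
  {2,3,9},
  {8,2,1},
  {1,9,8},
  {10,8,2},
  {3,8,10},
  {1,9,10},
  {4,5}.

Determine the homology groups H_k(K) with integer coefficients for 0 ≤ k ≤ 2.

Order the vertices as 1 < 2 < 3 < 4 < 5 < 6 < 7 < 8 < 9 < 10. Listing each simplex with vertices in this order, K has dimension 2 with simplices:

  0-simplices (10): [1], [2], [3], [4], [5], [6], [7], [8], [9], [10]
  1-simplices (19): [1,2], [1,3], [1,8], [1,9], [1,10], [2,3], [2,8], [2,9], [2,10], [3,8], [3,9], [3,10], [4,5], [4,7], [5,6], [6,7], [8,9], [8,10], [9,10]
  2-simplices (10): [1,2,3], [1,2,8], [1,3,10], [1,8,9], [1,9,10], [2,3,9], [2,8,10], [2,9,10], [3,8,9], [3,8,10]

Hence C_0 ≅ Z^10, C_1 ≅ Z^19, C_2 ≅ Z^10.

∂_1: C_1 → C_0 is given by ∂[p,q] = [q] − [p]. For instance
  ∂[1,3] = [3] − [1].
The 10×19 boundary matrix has rank 8 and Smith normal form diag(1,1,1,1,1,1,1,1).

∂_2: C_2 → C_1 maps a triangle to the signed sum of its edges. For instance
  ∂[2,3,9] = [3,9] − [2,9] + [2,3],
  ∂[1,8,9] = [8,9] − [1,9] + [1,8].
The resulting 19×10 matrix has rank 10, and its Smith normal form has invariant factors (1,1,1,1,1,1,1,1,1,2).

Now H_k = ker ∂_k / im ∂_{k+1}, so:

  H_0: rank C_0 − rank ∂_1 = 10 − 8 = 2, and the invariant factors of ∂_1 are all 1, so H_0 = Z^2.
  H_1: rank ker ∂_1 − rank ∂_2 = (19 − 8) − 10 = 1, and ∂_2 has invariant factor 2 > 1, so H_1 = Z ⊕ Z/2.
  H_2: rank ker ∂_2 − rank ∂_3 = (10 − 10) − 0 = 0, and there is no ∂_3, so H_2 = 0.

H_0 = Z^2,  H_1 = Z ⊕ Z/2,  H_2 = 0.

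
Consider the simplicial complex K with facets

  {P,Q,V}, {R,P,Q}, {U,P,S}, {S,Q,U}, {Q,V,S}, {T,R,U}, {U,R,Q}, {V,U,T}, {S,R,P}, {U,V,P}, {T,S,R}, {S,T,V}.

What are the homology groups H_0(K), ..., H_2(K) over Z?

H_0 ≅ Z,  H_1 ≅ Z/2,  H_2 = 0.

Take the total order P < Q < R < S < T < U < V on the vertex set. Then K (dimension 2) consists of the simplices:

  0-simplices (7): P, Q, R, S, T, U, V
  1-simplices (18): PQ, PR, PS, PU, PV, QR, QS, QU, QV, RS, RT, RU, ST, SU, SV, TU, TV, UV
  2-simplices (12): PQR, PQV, PRS, PSU, PUV, QRU, QSU, QSV, RST, RTU, STV, TUV

Hence C_0 ≅ Z^7, C_1 ≅ Z^18, C_2 ≅ Z^12.

Boundary ∂_1: C_1 → C_0 is given by ∂[p,q] = [q] − [p]. For instance
  ∂SV = V − S.
The resulting 7×18 matrix has rank 6, and its Smith normal form has invariant factors (1,1,1,1,1,1).

The boundary map ∂_2: C_2 → C_1 acts by ∂[p,q,r] = [q,r] − [p,r] + [p,q]. For instance
  ∂STV = TV − SV + ST,
  ∂QSU = SU − QU + QS.
The resulting 18×12 matrix has rank 12, and its Smith normal form has invariant factors (1,1,1,1,1,1,1,1,1,1,1,2).

From H_k ≅ ker(∂_k) / im(∂_{k+1}) we obtain:

  H_0: rank C_0 − rank ∂_1 = 7 − 6 = 1, and the invariant factors of ∂_1 are all 1, so H_0 ≅ Z.
  H_1: rank ker ∂_1 − rank ∂_2 = (18 − 6) − 12 = 0, and ∂_2 has invariant factor 2 > 1, so H_1 ≅ Z/2.
  H_2: rank ker ∂_2 − rank ∂_3 = (12 − 12) − 0 = 0, and there is no ∂_3, so H_2 ≅ 0.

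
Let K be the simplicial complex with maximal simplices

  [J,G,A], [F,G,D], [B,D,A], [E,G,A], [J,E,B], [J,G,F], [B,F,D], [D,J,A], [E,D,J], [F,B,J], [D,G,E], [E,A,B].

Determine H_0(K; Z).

Order the vertices as A < B < D < E < F < G < J. Listing each simplex with vertices in this order, K has dimension 2 with simplices:

  0-simplices (7): A, B, D, E, F, G, J
  1-simplices (18): AB, AD, AE, AG, AJ, BD, BE, BF, BJ, DE, DF, DG, DJ, EG, EJ, FG, FJ, GJ
  2-simplices (12): ABD, ABE, ADJ, AEG, AGJ, BDF, BEJ, BFJ, DEG, DEJ, DFG, FGJ

so the chain groups are C_0 ≅ Z^7, C_1 ≅ Z^18, C_2 ≅ Z^12.

Boundary ∂_1: C_1 → C_0 sends each edge [p,q] (with p < q) to q − p.
This gives a 7×18 integer matrix of rank 6; reducing to Smith normal form yields diagonal entries (1,1,1,1,1,1).

∂_2: C_2 → C_1 maps a triangle to the signed sum of its edges. For instance
  ∂ABD = BD − AD + AB,
  ∂ABE = BE − AE + AB.
The 18×12 boundary matrix has rank 12 and Smith normal form diag(1,1,1,1,1,1,1,1,1,1,1,2).

Computing H_k = (kernel of ∂_k) / (image of ∂_{k+1}):

  H_0: rank C_0 − rank ∂_1 = 7 − 6 = 1, and the invariant factors of ∂_1 are all 1, so H_0 = Z.

(K is a triangulation of the real projective plane RP^2.)

H_0 = Z.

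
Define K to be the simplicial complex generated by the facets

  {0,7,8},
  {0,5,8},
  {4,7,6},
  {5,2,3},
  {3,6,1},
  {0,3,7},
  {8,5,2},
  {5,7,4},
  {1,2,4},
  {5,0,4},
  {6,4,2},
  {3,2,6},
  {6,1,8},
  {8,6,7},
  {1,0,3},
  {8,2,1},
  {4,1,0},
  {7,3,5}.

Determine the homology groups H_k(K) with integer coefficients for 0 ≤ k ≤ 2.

Fix the vertex order 0 < 1 < 2 < 3 < 4 < 5 < 6 < 7 < 8 and write every simplex with vertices in increasing order. Then dim K = 2 and the simplices of K are:

  0-simplices (9): [0], [1], [2], [3], [4], [5], [6], [7], [8]
  1-simplices (27): (27 of them)
  2-simplices (18): [0,1,3], [0,1,4], [0,3,7], [0,4,5], [0,5,8], [0,7,8], [1,2,4], [1,2,8], [1,3,6], [1,6,8], [2,3,5], [2,3,6], [2,4,6], [2,5,8], [3,5,7], [4,5,7], [4,6,7], [6,7,8]

Hence C_0 ≅ Z^9, C_1 ≅ Z^27, C_2 ≅ Z^18.

∂_1: C_1 → C_0 is given by ∂[p,q] = [q] − [p].
The resulting 9×27 matrix has rank 8, and its Smith normal form has invariant factors (1,1,1,1,1,1,1,1).

∂_2: C_2 → C_1 maps a triangle to the signed sum of its edges. For instance
  ∂[0,1,3] = [1,3] − [0,3] + [0,1],
  ∂[1,2,4] = [2,4] − [1,4] + [1,2].
This gives a 27×18 integer matrix of rank 18; reducing to Smith normal form yields diagonal entries (1,1,1,1,1,1,1,1,1,1,1,1,1,1,1,1,1,2).

Now H_k = ker ∂_k / im ∂_{k+1}, so:

  H_0: rank C_0 − rank ∂_1 = 9 − 8 = 1, and the invariant factors of ∂_1 are all 1, so H_0 ≅ Z.
  H_1: rank ker ∂_1 − rank ∂_2 = (27 − 8) − 18 = 1, and ∂_2 has invariant factor 2 > 1, so H_1 ≅ Z ⊕ Z/2Z.
  H_2: rank ker ∂_2 − rank ∂_3 = (18 − 18) − 0 = 0, and there is no ∂_3, so H_2 ≅ 0.

H_0 = Z,  H_1 = Z ⊕ Z/2Z,  H_2 = 0.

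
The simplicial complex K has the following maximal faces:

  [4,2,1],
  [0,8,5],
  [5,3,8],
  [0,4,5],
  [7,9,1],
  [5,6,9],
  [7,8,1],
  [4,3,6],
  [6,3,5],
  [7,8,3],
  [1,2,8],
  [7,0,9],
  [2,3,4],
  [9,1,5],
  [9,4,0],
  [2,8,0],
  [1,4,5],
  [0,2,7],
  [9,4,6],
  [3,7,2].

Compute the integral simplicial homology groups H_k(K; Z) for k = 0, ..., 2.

Fix the vertex order 0 < 1 < 2 < 3 < 4 < 5 < 6 < 7 < 8 < 9 and write every simplex with vertices in increasing order. Then dim K = 2 and the simplices of K are:

  0-simplices (10): [0], [1], [2], [3], [4], [5], [6], [7], [8], [9]
  1-simplices (30): (30 of them)
  2-simplices (20): (20 of them)

so the chain groups are C_0 ≅ Z^10, C_1 ≅ Z^30, C_2 ≅ Z^20.

The boundary map ∂_1: C_1 → C_0 maps an edge to its endpoints' difference, ∂[p,q] = q − p. For instance
  ∂[3,8] = [8] − [3].
As a 10×30 matrix over Z this has rank 9, with invariant factors (1,1,1,1,1,1,1,1,1).

Boundary ∂_2: C_2 → C_1 acts by ∂[p,q,r] = [q,r] − [p,r] + [p,q]. For instance
  ∂[0,2,8] = [2,8] − [0,8] + [0,2],
  ∂[0,7,9] = [7,9] − [0,9] + [0,7].
This gives a 30×20 integer matrix of rank 20; reducing to Smith normal form yields diagonal entries (1,1,1,1,1,1,1,1,1,1,1,1,1,1,1,1,1,1,1,2).

Computing H_k = (kernel of ∂_k) / (image of ∂_{k+1}):

  H_0: rank C_0 − rank ∂_1 = 10 − 9 = 1, and the invariant factors of ∂_1 are all 1, so H_0 ≅ Z.
  H_1: rank ker ∂_1 − rank ∂_2 = (30 − 9) − 20 = 1, and ∂_2 has invariant factor 2 > 1, so H_1 ≅ Z ⊕ Z/2.
  H_2: rank ker ∂_2 − rank ∂_3 = (20 − 20) − 0 = 0, and there is no ∂_3, so H_2 ≅ 0.

As a check, the Euler characteristic is 10 − 30 + 20 = 0, which agrees with 1 − 1 + 0 = 0.

H_0 ≅ Z,  H_1 ≅ Z ⊕ Z/2,  H_2 = 0.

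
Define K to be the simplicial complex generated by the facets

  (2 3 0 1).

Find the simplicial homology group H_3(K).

Order the vertices as 0 < 1 < 2 < 3. Listing each simplex with vertices in this order, K has dimension 3 with simplices:

  0-simplices (4): [0], [1], [2], [3]
  1-simplices (6): [0,1], [0,2], [0,3], [1,2], [1,3], [2,3]
  2-simplices (4): [0,1,2], [0,1,3], [0,2,3], [1,2,3]
  3-simplices (1): [0,1,2,3]

Hence C_0 ≅ Z^4, C_1 ≅ Z^6, C_2 ≅ Z^4, C_3 ≅ Z^1.

Boundary ∂_1: C_1 → C_0 maps an edge to its endpoints' difference, ∂[p,q] = q − p.
The resulting 4×6 matrix has rank 3, and its Smith normal form has invariant factors (1,1,1).

The boundary map ∂_2: C_2 → C_1 maps a triangle to the signed sum of its edges. For instance
  ∂[0,1,2] = [1,2] − [0,2] + [0,1],
  ∂[1,2,3] = [2,3] − [1,3] + [1,2].
As a 6×4 matrix over Z this has rank 3, with invariant factors (1,1,1).

∂_3: C_3 → C_2 sends each 3-simplex σ to the alternating sum Σ_i (−1)^i (σ with its i-th vertex removed). For instance
  ∂[0,1,2,3] = [1,2,3] − [0,2,3] + [0,1,3] − [0,1,2].
As a 4×1 matrix over Z this has rank 1, with invariant factors (1).

Reading off H_k = ker ∂_k / im ∂_{k+1}:

  H_3: rank ker ∂_3 − rank ∂_4 = (1 − 1) − 0 = 0, and there is no ∂_4, so H_3 ≅ 0.

(K is a triangulation of the 3-simplex.)

H_3 = 0.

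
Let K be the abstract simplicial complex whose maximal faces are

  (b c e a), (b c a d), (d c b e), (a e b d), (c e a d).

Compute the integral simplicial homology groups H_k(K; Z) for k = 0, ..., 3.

We work with the vertex ordering a < b < c < d < e. The simplices of K, each written with vertices in increasing order, are:

  0-simplices (5): a, b, c, d, e
  1-simplices (10): ab, ac, ad, ae, bc, bd, be, cd, ce, de
  2-simplices (10): abc, abd, abe, acd, ace, ade, bcd, bce, bde, cde
  3-simplices (5): abcd, abce, abde, acde, bcde

so the chain groups are C_0 ≅ Z^5, C_1 ≅ Z^10, C_2 ≅ Z^10, C_3 ≅ Z^5.

Boundary ∂_1: C_1 → C_0 is given by ∂[p,q] = [q] − [p].
As a 5×10 matrix over Z this has rank 4, with invariant factors (1,1,1,1).

∂_2: C_2 → C_1 maps a triangle to the signed sum of its edges. For instance
  ∂bde = de − be + bd,
  ∂bce = ce − be + bc.
As a 10×10 matrix over Z this has rank 6, with invariant factors (1,1,1,1,1,1).

Boundary ∂_3: C_3 → C_2 sends each 3-simplex σ to the alternating sum Σ_i (−1)^i (σ with its i-th vertex removed). For instance
  ∂abce = bce − ace + abe − abc,
  ∂bcde = cde − bde + bce − bcd.
The resulting 10×5 matrix has rank 4, and its Smith normal form has invariant factors (1,1,1,1).

Reading off H_k = ker ∂_k / im ∂_{k+1}:

  H_0: rank C_0 − rank ∂_1 = 5 − 4 = 1, and the invariant factors of ∂_1 are all 1, so H_0 ≅ Z.
  H_1: rank ker ∂_1 − rank ∂_2 = (10 − 4) − 6 = 0, and the invariant factors of ∂_2 are all 1, so H_1 ≅ 0.
  H_2: rank ker ∂_2 − rank ∂_3 = (10 − 6) − 4 = 0, and the invariant factors of ∂_3 are all 1, so H_2 ≅ 0.
  H_3: rank ker ∂_3 − rank ∂_4 = (5 − 4) − 0 = 1, and there is no ∂_4, so H_3 ≅ Z.

H_0 = Z,  H_1 = 0,  H_2 = 0,  H_3 = Z.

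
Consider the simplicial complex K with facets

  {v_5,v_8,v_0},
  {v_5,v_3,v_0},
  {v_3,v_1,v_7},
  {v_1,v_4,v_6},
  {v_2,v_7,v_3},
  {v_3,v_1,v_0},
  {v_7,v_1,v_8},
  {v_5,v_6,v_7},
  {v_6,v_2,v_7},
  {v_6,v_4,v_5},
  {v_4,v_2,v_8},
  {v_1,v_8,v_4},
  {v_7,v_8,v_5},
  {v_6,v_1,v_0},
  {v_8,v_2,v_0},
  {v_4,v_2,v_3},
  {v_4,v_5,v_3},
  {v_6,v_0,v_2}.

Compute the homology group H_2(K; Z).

We work with the vertex ordering v_0 < v_1 < v_2 < v_3 < v_4 < v_5 < v_6 < v_7 < v_8. The simplices of K, each written with vertices in increasing order, are:

  0-simplices (9): [v_0], [v_1], [v_2], [v_3], [v_4], [v_5], [v_6], [v_7], [v_8]
  1-simplices (27): (27 of them)
  2-simplices (18): (18 of them)

giving chain groups C_0 ≅ Z^9, C_1 ≅ Z^27, C_2 ≅ Z^18.

Boundary ∂_1: C_1 → C_0 sends each edge [p,q] (with p < q) to q − p. For instance
  ∂[v_0,v_5] = [v_5] − [v_0].
This gives a 9×27 integer matrix of rank 8; reducing to Smith normal form yields diagonal entries (1,1,1,1,1,1,1,1).

∂_2: C_2 → C_1 sends each 2-simplex [p,q,r] to [q,r] − [p,r] + [p,q]. For instance
  ∂[v_3,v_4,v_5] = [v_4,v_5] − [v_3,v_5] + [v_3,v_4],
  ∂[v_5,v_6,v_7] = [v_6,v_7] − [v_5,v_7] + [v_5,v_6].
This gives a 27×18 integer matrix of rank 17; reducing to Smith normal form yields diagonal entries (1,1,1,1,1,1,1,1,1,1,1,1,1,1,1,1,1).

Reading off H_k = ker ∂_k / im ∂_{k+1}:

  H_2: rank ker ∂_2 − rank ∂_3 = (18 − 17) − 0 = 1, and there is no ∂_3, so H_2 ≅ Z.

(K is a triangulation of the torus T^2.)

H_2 = Z.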